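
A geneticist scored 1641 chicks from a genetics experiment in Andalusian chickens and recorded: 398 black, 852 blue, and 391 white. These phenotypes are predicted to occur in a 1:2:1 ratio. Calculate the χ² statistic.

Under the 1:2:1 hypothesis (Σ ratio = 4, N = 1641):
  black: 1641 × 1/4 = 410.25
  blue: 1641 × 2/4 = 820.5
  white: 1641 × 1/4 = 410.25
χ² = Σ (O − E)² / E
  black: (398 − 410.25)² / 410.25 = 0.3658
  blue: (852 − 820.5)² / 820.5 = 1.2093
  white: (391 − 410.25)² / 410.25 = 0.9033
χ² = 0.3658 + 1.2093 + 0.9033 = 2.4784 ≈ 2.478

2.478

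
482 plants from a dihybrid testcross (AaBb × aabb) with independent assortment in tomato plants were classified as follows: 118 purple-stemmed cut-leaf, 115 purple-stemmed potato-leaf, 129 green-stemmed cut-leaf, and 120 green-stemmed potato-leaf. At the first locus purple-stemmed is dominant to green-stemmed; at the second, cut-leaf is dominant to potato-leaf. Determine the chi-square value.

0.905

A dihybrid testcross with independent assortment gives a 1:1:1:1 ratio.
Total ratio parts = 4. Expected numbers out of 482:
  purple-stemmed cut-leaf: 482 × 1/4 = 120.5
  purple-stemmed potato-leaf: 482 × 1/4 = 120.5
  green-stemmed cut-leaf: 482 × 1/4 = 120.5
  green-stemmed potato-leaf: 482 × 1/4 = 120.5
χ² = Σ (O − E)² / E
  purple-stemmed cut-leaf: (118 − 120.5)² / 120.5 = 0.0519
  purple-stemmed potato-leaf: (115 − 120.5)² / 120.5 = 0.2510
  green-stemmed cut-leaf: (129 − 120.5)² / 120.5 = 0.5996
  green-stemmed potato-leaf: (120 − 120.5)² / 120.5 = 0.0021
χ² = 0.0519 + 0.2510 + 0.5996 + 0.0021 = 0.9046 ≈ 0.905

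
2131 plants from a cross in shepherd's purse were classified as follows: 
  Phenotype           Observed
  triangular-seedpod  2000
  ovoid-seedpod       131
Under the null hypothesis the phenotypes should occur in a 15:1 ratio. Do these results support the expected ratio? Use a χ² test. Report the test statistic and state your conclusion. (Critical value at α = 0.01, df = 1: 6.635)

0.038; consistent

Under the 15:1 hypothesis (Σ ratio = 16, N = 2131):
  triangular-seedpod: 2131 × 15/16 = 1997.8125
  ovoid-seedpod: 2131 × 1/16 = 133.1875
χ² = Σ (O − E)² / E
  triangular-seedpod: (2000 − 1997.8125)² / 1997.8125 = 0.0024
  ovoid-seedpod: (131 − 133.1875)² / 133.1875 = 0.0359
χ² = 0.0024 + 0.0359 = 0.0383 ≈ 0.038
Degrees of freedom = 2 − 1 = 1; critical value at α = 0.01 is 6.635.
Since 0.038 < 6.635, we fail to reject the null hypothesis — the data are consistent with the 15:1 ratio.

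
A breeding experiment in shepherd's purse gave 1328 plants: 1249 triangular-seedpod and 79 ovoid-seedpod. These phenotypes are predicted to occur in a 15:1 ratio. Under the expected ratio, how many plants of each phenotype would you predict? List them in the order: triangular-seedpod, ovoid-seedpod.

Expected counts for N = 1328 under a 15:1 ratio (total parts = 16):
  triangular-seedpod: 1328 × 15/16 = 1245
  ovoid-seedpod: 1328 × 1/16 = 83

1245, 83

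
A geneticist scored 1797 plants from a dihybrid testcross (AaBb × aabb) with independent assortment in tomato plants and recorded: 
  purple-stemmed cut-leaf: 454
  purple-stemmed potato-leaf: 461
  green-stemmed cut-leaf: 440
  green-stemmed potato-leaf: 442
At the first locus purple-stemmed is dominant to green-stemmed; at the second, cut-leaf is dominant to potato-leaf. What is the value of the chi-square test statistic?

0.665

A dihybrid testcross with independent assortment gives a 1:1:1:1 ratio.
The 1:1:1:1 ratio has 4 parts, so with N = 1797 the expected counts are:
  purple-stemmed cut-leaf: 1797 × 1/4 = 449.25
  purple-stemmed potato-leaf: 1797 × 1/4 = 449.25
  green-stemmed cut-leaf: 1797 × 1/4 = 449.25
  green-stemmed potato-leaf: 1797 × 1/4 = 449.25
χ² = Σ (O − E)² / E
  purple-stemmed cut-leaf: (454 − 449.25)² / 449.25 = 0.0502
  purple-stemmed potato-leaf: (461 − 449.25)² / 449.25 = 0.3073
  green-stemmed cut-leaf: (440 − 449.25)² / 449.25 = 0.1905
  green-stemmed potato-leaf: (442 − 449.25)² / 449.25 = 0.1170
χ² = 0.0502 + 0.3073 + 0.1905 + 0.1170 = 0.665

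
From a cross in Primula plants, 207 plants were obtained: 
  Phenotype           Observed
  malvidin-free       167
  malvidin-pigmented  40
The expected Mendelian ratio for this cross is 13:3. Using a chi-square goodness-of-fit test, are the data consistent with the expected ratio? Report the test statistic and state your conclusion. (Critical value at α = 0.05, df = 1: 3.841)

The 13:3 ratio has 16 parts, so with N = 207 the expected counts are:
  malvidin-free: 207 × 13/16 = 168.1875
  malvidin-pigmented: 207 × 3/16 = 38.8125
χ² = Σ (O − E)² / E
  malvidin-free: (167 − 168.1875)² / 168.1875 = 0.0084
  malvidin-pigmented: (40 − 38.8125)² / 38.8125 = 0.0363
χ² = 0.0084 + 0.0363 = 0.0447 ≈ 0.045
Degrees of freedom = 2 − 1 = 1; critical value at α = 0.05 is 3.841.
Since 0.045 < 3.841, we fail to reject the null hypothesis — the data are consistent with the 13:3 ratio.

0.045; consistent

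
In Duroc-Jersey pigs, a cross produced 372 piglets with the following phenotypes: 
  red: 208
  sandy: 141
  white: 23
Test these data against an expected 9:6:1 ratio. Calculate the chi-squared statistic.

Expected counts for N = 372 under a 9:6:1 ratio (total parts = 16):
  red: 372 × 9/16 = 209.25
  sandy: 372 × 6/16 = 139.5
  white: 372 × 1/16 = 23.25
χ² = Σ (O − E)² / E
  red: (208 − 209.25)² / 209.25 = 0.0075
  sandy: (141 − 139.5)² / 139.5 = 0.0161
  white: (23 − 23.25)² / 23.25 = 0.0027
χ² = 0.0075 + 0.0161 + 0.0027 = 0.0263 ≈ 0.026

0.026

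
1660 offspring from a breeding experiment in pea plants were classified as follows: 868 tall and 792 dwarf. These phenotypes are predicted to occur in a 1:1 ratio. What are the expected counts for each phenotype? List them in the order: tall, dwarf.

Expected counts for N = 1660 under a 1:1 ratio (total parts = 2):
  tall: 1660 × 1/2 = 830
  dwarf: 1660 × 1/2 = 830

830, 830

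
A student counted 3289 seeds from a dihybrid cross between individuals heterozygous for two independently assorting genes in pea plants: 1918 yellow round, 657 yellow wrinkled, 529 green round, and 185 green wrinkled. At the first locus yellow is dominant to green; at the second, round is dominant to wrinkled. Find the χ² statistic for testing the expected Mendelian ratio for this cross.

19.655

A dihybrid F₂ with independent assortment and complete dominance at both loci gives a 9:3:3:1 phenotypic ratio.
Under the 9:3:3:1 hypothesis (Σ ratio = 16, N = 3289):
  yellow round: 3289 × 9/16 = 1850.0625
  yellow wrinkled: 3289 × 3/16 = 616.6875
  green round: 3289 × 3/16 = 616.6875
  green wrinkled: 3289 × 1/16 = 205.5625
χ² = Σ (O − E)² / E
  yellow round: (1918 − 1850.0625)² / 1850.0625 = 2.4948
  yellow wrinkled: (657 − 616.6875)² / 616.6875 = 2.6352
  green round: (529 − 616.6875)² / 616.6875 = 12.4684
  green wrinkled: (185 − 205.5625)² / 205.5625 = 2.0569
χ² = 2.4948 + 2.6352 + 12.4684 + 2.0569 = 19.6553 ≈ 19.655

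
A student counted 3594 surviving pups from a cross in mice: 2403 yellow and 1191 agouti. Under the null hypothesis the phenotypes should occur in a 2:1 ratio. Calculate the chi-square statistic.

Under the 2:1 hypothesis (Σ ratio = 3, N = 3594):
  yellow: 3594 × 2/3 = 2396
  agouti: 3594 × 1/3 = 1198
χ² = Σ (O − E)² / E
  yellow: (2403 − 2396)² / 2396 = 0.0205
  agouti: (1191 − 1198)² / 1198 = 0.0409
χ² = 0.0205 + 0.0409 = 0.0614 ≈ 0.061

0.061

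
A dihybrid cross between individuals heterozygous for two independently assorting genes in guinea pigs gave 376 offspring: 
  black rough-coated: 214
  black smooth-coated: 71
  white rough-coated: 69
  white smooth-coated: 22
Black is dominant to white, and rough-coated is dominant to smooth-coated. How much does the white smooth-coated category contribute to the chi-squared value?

0.096

A dihybrid F₂ with independent assortment and complete dominance at both loci gives a 9:3:3:1 phenotypic ratio.
The 9:3:3:1 ratio has 16 parts, so with N = 376 the expected counts are:
  black rough-coated: 376 × 9/16 = 211.5
  black smooth-coated: 376 × 3/16 = 70.5
  white rough-coated: 376 × 3/16 = 70.5
  white smooth-coated: 376 × 1/16 = 23.5
Contribution of white smooth-coated: (22 − 23.5)² / 23.5 = 0.0957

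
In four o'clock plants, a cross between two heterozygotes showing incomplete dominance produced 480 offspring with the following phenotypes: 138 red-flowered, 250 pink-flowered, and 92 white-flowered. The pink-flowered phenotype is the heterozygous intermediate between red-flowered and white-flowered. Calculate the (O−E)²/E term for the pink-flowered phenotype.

0.417

With incomplete dominance, a heterozygote × heterozygote cross gives a 1:2:1 phenotypic ratio.
Under the 1:2:1 hypothesis (Σ ratio = 4, N = 480):
  red-flowered: 480 × 1/4 = 120
  pink-flowered: 480 × 2/4 = 240
  white-flowered: 480 × 1/4 = 120
Contribution of pink-flowered: (250 − 240)² / 240 = 0.4167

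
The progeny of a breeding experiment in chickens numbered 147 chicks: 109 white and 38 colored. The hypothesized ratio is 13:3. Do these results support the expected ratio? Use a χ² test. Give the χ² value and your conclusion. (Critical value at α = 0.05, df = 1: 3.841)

Expected counts for N = 147 under a 13:3 ratio (total parts = 16):
  white: 147 × 13/16 = 119.4375
  colored: 147 × 3/16 = 27.5625
χ² = Σ (O − E)² / E
  white: (109 − 119.4375)² / 119.4375 = 0.9121
  colored: (38 − 27.5625)² / 27.5625 = 3.9525
χ² = 0.9121 + 3.9525 = 4.8646 ≈ 4.865
Degrees of freedom = 2 − 1 = 1; critical value at α = 0.05 is 3.841.
Since 4.865 > 3.841, we reject the null hypothesis — the data do not fit the 13:3 ratio.

4.865; not consistent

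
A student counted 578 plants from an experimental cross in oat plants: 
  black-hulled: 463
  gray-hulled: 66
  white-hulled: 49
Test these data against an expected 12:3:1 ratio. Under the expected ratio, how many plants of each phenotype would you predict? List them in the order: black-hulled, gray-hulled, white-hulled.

433.5, 108.375, 36.125

Under the 12:3:1 hypothesis (Σ ratio = 16, N = 578):
  black-hulled: 578 × 12/16 = 433.5
  gray-hulled: 578 × 3/16 = 108.375
  white-hulled: 578 × 1/16 = 36.125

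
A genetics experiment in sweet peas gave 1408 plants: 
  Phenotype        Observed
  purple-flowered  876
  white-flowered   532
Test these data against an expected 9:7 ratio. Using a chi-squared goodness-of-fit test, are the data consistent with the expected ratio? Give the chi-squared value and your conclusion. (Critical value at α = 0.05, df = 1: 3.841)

20.364; not consistent

The 9:7 ratio has 16 parts, so with N = 1408 the expected counts are:
  purple-flowered: 1408 × 9/16 = 792
  white-flowered: 1408 × 7/16 = 616
χ² = Σ (O − E)² / E
  purple-flowered: (876 − 792)² / 792 = 8.9091
  white-flowered: (532 − 616)² / 616 = 11.4545
χ² = 8.9091 + 11.4545 = 20.3636 ≈ 20.364
Degrees of freedom = 2 − 1 = 1; critical value at α = 0.05 is 3.841.
Since 20.364 > 3.841, we reject the null hypothesis — the data do not fit the 9:7 ratio.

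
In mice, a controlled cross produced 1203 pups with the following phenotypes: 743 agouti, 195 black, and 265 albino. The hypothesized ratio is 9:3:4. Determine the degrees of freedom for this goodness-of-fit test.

2

A goodness-of-fit test with 3 phenotype classes has df = 3 − 1 = 2.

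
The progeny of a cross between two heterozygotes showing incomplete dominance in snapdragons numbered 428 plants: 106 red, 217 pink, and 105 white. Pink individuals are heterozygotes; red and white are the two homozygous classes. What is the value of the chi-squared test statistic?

With incomplete dominance, a heterozygote × heterozygote cross gives a 1:2:1 phenotypic ratio.
The 1:2:1 ratio has 4 parts, so with N = 428 the expected counts are:
  red: 428 × 1/4 = 107
  pink: 428 × 2/4 = 214
  white: 428 × 1/4 = 107
χ² = Σ (O − E)² / E
  red: (106 − 107)² / 107 = 0.0093
  pink: (217 − 214)² / 214 = 0.0421
  white: (105 − 107)² / 107 = 0.0374
χ² = 0.0093 + 0.0421 + 0.0374 = 0.0888 ≈ 0.089

0.089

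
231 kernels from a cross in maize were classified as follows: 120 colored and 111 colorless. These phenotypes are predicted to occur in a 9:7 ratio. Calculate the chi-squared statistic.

1.737

Expected counts for N = 231 under a 9:7 ratio (total parts = 16):
  colored: 231 × 9/16 = 129.9375
  colorless: 231 × 7/16 = 101.0625
χ² = Σ (O − E)² / E
  colored: (120 − 129.9375)² / 129.9375 = 0.7600
  colorless: (111 − 101.0625)² / 101.0625 = 0.9772
χ² = 0.7600 + 0.9772 = 1.7372 ≈ 1.737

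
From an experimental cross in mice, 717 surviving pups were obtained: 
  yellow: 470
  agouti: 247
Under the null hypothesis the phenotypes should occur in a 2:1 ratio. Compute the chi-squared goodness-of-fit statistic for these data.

Under the 2:1 hypothesis (Σ ratio = 3, N = 717):
  yellow: 717 × 2/3 = 478
  agouti: 717 × 1/3 = 239
χ² = Σ (O − E)² / E
  yellow: (470 − 478)² / 478 = 0.1339
  agouti: (247 − 239)² / 239 = 0.2678
χ² = 0.1339 + 0.2678 = 0.4017 ≈ 0.402

0.402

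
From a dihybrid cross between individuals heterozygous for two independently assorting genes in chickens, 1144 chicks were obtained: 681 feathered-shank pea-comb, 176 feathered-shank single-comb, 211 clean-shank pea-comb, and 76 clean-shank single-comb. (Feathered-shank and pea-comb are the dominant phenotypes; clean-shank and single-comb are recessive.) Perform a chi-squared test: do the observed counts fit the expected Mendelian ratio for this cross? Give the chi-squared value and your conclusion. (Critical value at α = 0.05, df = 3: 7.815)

9.436; not consistent

A dihybrid F₂ with independent assortment and complete dominance at both loci gives a 9:3:3:1 phenotypic ratio.
Total ratio parts = 16. Expected numbers out of 1144:
  feathered-shank pea-comb: 1144 × 9/16 = 643.5
  feathered-shank single-comb: 1144 × 3/16 = 214.5
  clean-shank pea-comb: 1144 × 3/16 = 214.5
  clean-shank single-comb: 1144 × 1/16 = 71.5
χ² = Σ (O − E)² / E
  feathered-shank pea-comb: (681 − 643.5)² / 643.5 = 2.1853
  feathered-shank single-comb: (176 − 214.5)² / 214.5 = 6.9103
  clean-shank pea-comb: (211 − 214.5)² / 214.5 = 0.0571
  clean-shank single-comb: (76 − 71.5)² / 71.5 = 0.2832
χ² = 2.1853 + 6.9103 + 0.0571 + 0.2832 = 9.4359 ≈ 9.436
Degrees of freedom = 4 − 1 = 3; critical value at α = 0.05 is 7.815.
Since 9.436 > 7.815, we reject the null hypothesis — the data do not fit the 9:3:3:1 ratio.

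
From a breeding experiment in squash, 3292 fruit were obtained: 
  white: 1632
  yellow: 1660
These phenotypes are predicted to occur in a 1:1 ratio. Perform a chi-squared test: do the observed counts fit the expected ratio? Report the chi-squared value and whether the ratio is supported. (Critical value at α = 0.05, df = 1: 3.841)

0.238; consistent

Expected counts for N = 3292 under a 1:1 ratio (total parts = 2):
  white: 3292 × 1/2 = 1646
  yellow: 3292 × 1/2 = 1646
χ² = Σ (O − E)² / E
  white: (1632 − 1646)² / 1646 = 0.1191
  yellow: (1660 − 1646)² / 1646 = 0.1191
χ² = 0.1191 + 0.1191 = 0.2382 ≈ 0.238
Degrees of freedom = 2 − 1 = 1; critical value at α = 0.05 is 3.841.
Since 0.238 < 3.841, we fail to reject the null hypothesis — the data are consistent with the 1:1 ratio.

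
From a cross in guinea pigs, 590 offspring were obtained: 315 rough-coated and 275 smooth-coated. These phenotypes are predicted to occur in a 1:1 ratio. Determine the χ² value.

The 1:1 ratio has 2 parts, so with N = 590 the expected counts are:
  rough-coated: 590 × 1/2 = 295
  smooth-coated: 590 × 1/2 = 295
χ² = Σ (O − E)² / E
  rough-coated: (315 − 295)² / 295 = 1.3559
  smooth-coated: (275 − 295)² / 295 = 1.3559
χ² = 1.3559 + 1.3559 = 2.7118 ≈ 2.712

2.712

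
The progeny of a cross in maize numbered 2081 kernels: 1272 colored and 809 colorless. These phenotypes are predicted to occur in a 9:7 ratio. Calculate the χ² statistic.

20.092

Expected counts for N = 2081 under a 9:7 ratio (total parts = 16):
  colored: 2081 × 9/16 = 1170.5625
  colorless: 2081 × 7/16 = 910.4375
χ² = Σ (O − E)² / E
  colored: (1272 − 1170.5625)² / 1170.5625 = 8.7903
  colorless: (809 − 910.4375)² / 910.4375 = 11.3018
χ² = 8.7903 + 11.3018 = 20.0921 ≈ 20.092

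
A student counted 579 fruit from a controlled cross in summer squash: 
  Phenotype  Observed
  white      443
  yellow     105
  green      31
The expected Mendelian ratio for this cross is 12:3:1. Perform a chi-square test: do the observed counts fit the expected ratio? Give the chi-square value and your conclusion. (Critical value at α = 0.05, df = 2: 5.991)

Expected counts for N = 579 under a 12:3:1 ratio (total parts = 16):
  white: 579 × 12/16 = 434.25
  yellow: 579 × 3/16 = 108.5625
  green: 579 × 1/16 = 36.1875
χ² = Σ (O − E)² / E
  white: (443 − 434.25)² / 434.25 = 0.1763
  yellow: (105 − 108.5625)² / 108.5625 = 0.1169
  green: (31 − 36.1875)² / 36.1875 = 0.7436
χ² = 0.1763 + 0.1169 + 0.7436 = 1.0368 ≈ 1.037
Degrees of freedom = 3 − 1 = 2; critical value at α = 0.05 is 5.991.
Since 1.037 < 5.991, we fail to reject the null hypothesis — the data are consistent with the 12:3:1 ratio.

1.037; consistent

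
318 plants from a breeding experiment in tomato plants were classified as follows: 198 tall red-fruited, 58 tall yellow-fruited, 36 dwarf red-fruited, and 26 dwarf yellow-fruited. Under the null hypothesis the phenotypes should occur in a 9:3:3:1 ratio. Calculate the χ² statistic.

13.338

Expected counts for N = 318 under a 9:3:3:1 ratio (total parts = 16):
  tall red-fruited: 318 × 9/16 = 178.875
  tall yellow-fruited: 318 × 3/16 = 59.625
  dwarf red-fruited: 318 × 3/16 = 59.625
  dwarf yellow-fruited: 318 × 1/16 = 19.875
χ² = Σ (O − E)² / E
  tall red-fruited: (198 − 178.875)² / 178.875 = 2.0448
  tall yellow-fruited: (58 − 59.625)² / 59.625 = 0.0443
  dwarf red-fruited: (36 − 59.625)² / 59.625 = 9.3608
  dwarf yellow-fruited: (26 − 19.875)² / 19.875 = 1.8876
χ² = 2.0448 + 0.0443 + 9.3608 + 1.8876 = 13.3375 ≈ 13.338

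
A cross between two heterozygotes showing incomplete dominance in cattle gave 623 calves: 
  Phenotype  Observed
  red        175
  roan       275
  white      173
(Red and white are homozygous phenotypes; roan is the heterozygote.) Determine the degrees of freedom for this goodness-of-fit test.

With incomplete dominance, a heterozygote × heterozygote cross gives a 1:2:1 phenotypic ratio.
A goodness-of-fit test with 3 phenotype classes has df = 3 − 1 = 2.

2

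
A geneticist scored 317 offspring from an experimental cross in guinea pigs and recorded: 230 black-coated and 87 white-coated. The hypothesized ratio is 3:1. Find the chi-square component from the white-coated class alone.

Expected counts for N = 317 under a 3:1 ratio (total parts = 4):
  black-coated: 317 × 3/4 = 237.75
  white-coated: 317 × 1/4 = 79.25
Contribution of white-coated: (87 − 79.25)² / 79.25 = 0.7579

0.758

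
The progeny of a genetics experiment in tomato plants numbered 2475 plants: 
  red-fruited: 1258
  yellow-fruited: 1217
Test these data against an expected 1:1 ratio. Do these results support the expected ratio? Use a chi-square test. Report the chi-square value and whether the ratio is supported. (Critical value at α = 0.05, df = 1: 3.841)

0.679; consistent

Under the 1:1 hypothesis (Σ ratio = 2, N = 2475):
  red-fruited: 2475 × 1/2 = 1237.5
  yellow-fruited: 2475 × 1/2 = 1237.5
χ² = Σ (O − E)² / E
  red-fruited: (1258 − 1237.5)² / 1237.5 = 0.3396
  yellow-fruited: (1217 − 1237.5)² / 1237.5 = 0.3396
χ² = 0.3396 + 0.3396 = 0.6792 ≈ 0.679
Degrees of freedom = 2 − 1 = 1; critical value at α = 0.05 is 3.841.
Since 0.679 < 3.841, we fail to reject the null hypothesis — the data are consistent with the 1:1 ratio.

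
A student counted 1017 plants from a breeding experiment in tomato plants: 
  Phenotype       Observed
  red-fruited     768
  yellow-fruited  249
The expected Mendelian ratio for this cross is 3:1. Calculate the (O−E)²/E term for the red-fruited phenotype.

The 3:1 ratio has 4 parts, so with N = 1017 the expected counts are:
  red-fruited: 1017 × 3/4 = 762.75
  yellow-fruited: 1017 × 1/4 = 254.25
Contribution of red-fruited: (768 − 762.75)² / 762.75 = 0.0361

0.036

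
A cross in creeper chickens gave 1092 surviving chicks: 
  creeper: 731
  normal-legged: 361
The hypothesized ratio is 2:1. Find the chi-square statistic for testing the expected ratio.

Total ratio parts = 3. Expected numbers out of 1092:
  creeper: 1092 × 2/3 = 728
  normal-legged: 1092 × 1/3 = 364
χ² = Σ (O − E)² / E
  creeper: (731 − 728)² / 728 = 0.0124
  normal-legged: (361 − 364)² / 364 = 0.0247
χ² = 0.0124 + 0.0247 = 0.0371 ≈ 0.037

0.037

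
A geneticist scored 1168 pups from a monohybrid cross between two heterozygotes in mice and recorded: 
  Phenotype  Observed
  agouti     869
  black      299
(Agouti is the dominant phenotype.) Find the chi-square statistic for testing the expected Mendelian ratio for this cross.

For a monohybrid cross between heterozygotes with complete dominance, the expected phenotypic ratio is 3:1.
Total ratio parts = 4. Expected numbers out of 1168:
  agouti: 1168 × 3/4 = 876
  black: 1168 × 1/4 = 292
χ² = Σ (O − E)² / E
  agouti: (869 − 876)² / 876 = 0.0559
  black: (299 − 292)² / 292 = 0.1678
χ² = 0.0559 + 0.1678 = 0.2237 ≈ 0.224

0.224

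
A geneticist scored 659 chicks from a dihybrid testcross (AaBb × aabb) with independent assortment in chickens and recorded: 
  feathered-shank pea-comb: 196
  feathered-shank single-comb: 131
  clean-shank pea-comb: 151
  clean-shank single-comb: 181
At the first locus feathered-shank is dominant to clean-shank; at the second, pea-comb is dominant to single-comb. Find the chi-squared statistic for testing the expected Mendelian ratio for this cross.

15.592

A dihybrid testcross with independent assortment gives a 1:1:1:1 ratio.
The 1:1:1:1 ratio has 4 parts, so with N = 659 the expected counts are:
  feathered-shank pea-comb: 659 × 1/4 = 164.75
  feathered-shank single-comb: 659 × 1/4 = 164.75
  clean-shank pea-comb: 659 × 1/4 = 164.75
  clean-shank single-comb: 659 × 1/4 = 164.75
χ² = Σ (O − E)² / E
  feathered-shank pea-comb: (196 − 164.75)² / 164.75 = 5.9275
  feathered-shank single-comb: (131 − 164.75)² / 164.75 = 6.9139
  clean-shank pea-comb: (151 − 164.75)² / 164.75 = 1.1476
  clean-shank single-comb: (181 − 164.75)² / 164.75 = 1.6028
χ² = 5.9275 + 6.9139 + 1.1476 + 1.6028 = 15.5918 ≈ 15.592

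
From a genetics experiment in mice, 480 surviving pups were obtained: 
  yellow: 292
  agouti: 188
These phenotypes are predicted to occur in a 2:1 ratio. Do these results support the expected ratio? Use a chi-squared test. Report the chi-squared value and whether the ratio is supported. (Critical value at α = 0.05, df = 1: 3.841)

Total ratio parts = 3. Expected numbers out of 480:
  yellow: 480 × 2/3 = 320
  agouti: 480 × 1/3 = 160
χ² = Σ (O − E)² / E
  yellow: (292 − 320)² / 320 = 2.4500
  agouti: (188 − 160)² / 160 = 4.9000
χ² = 2.4500 + 4.9000 = 7.350
Degrees of freedom = 2 − 1 = 1; critical value at α = 0.05 is 3.841.
Since 7.350 > 3.841, we reject the null hypothesis — the data do not fit the 2:1 ratio.

7.350; not consistent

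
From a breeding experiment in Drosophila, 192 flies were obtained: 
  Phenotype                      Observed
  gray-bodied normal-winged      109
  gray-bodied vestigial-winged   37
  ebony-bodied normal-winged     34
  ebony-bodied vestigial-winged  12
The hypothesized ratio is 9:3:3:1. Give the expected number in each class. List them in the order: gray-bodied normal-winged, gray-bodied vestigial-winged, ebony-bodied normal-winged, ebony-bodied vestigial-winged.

108, 36, 36, 12

Under the 9:3:3:1 hypothesis (Σ ratio = 16, N = 192):
  gray-bodied normal-winged: 192 × 9/16 = 108
  gray-bodied vestigial-winged: 192 × 3/16 = 36
  ebony-bodied normal-winged: 192 × 3/16 = 36
  ebony-bodied vestigial-winged: 192 × 1/16 = 12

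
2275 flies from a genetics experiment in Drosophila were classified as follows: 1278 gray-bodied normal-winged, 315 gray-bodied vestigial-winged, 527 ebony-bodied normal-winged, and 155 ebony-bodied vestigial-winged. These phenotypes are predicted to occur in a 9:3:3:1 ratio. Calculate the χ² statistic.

53.983

Total ratio parts = 16. Expected numbers out of 2275:
  gray-bodied normal-winged: 2275 × 9/16 = 1279.6875
  gray-bodied vestigial-winged: 2275 × 3/16 = 426.5625
  ebony-bodied normal-winged: 2275 × 3/16 = 426.5625
  ebony-bodied vestigial-winged: 2275 × 1/16 = 142.1875
χ² = Σ (O − E)² / E
  gray-bodied normal-winged: (1278 − 1279.6875)² / 1279.6875 = 0.0022
  gray-bodied vestigial-winged: (315 − 426.5625)² / 426.5625 = 29.1779
  ebony-bodied normal-winged: (527 − 426.5625)² / 426.5625 = 23.6488
  ebony-bodied vestigial-winged: (155 − 142.1875)² / 142.1875 = 1.1545
χ² = 0.0022 + 29.1779 + 23.6488 + 1.1545 = 53.9834 ≈ 53.983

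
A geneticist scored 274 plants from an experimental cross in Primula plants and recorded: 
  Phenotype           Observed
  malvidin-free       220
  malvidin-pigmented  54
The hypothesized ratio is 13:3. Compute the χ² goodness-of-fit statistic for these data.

Expected counts for N = 274 under a 13:3 ratio (total parts = 16):
  malvidin-free: 274 × 13/16 = 222.625
  malvidin-pigmented: 274 × 3/16 = 51.375
χ² = Σ (O − E)² / E
  malvidin-free: (220 − 222.625)² / 222.625 = 0.0310
  malvidin-pigmented: (54 − 51.375)² / 51.375 = 0.1341
χ² = 0.0310 + 0.1341 = 0.1651 ≈ 0.165

0.165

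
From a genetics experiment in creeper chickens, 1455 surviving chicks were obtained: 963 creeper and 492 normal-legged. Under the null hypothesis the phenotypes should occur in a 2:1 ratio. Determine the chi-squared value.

Under the 2:1 hypothesis (Σ ratio = 3, N = 1455):
  creeper: 1455 × 2/3 = 970
  normal-legged: 1455 × 1/3 = 485
χ² = Σ (O − E)² / E
  creeper: (963 − 970)² / 970 = 0.0505
  normal-legged: (492 − 485)² / 485 = 0.1010
χ² = 0.0505 + 0.1010 = 0.1515 ≈ 0.152

0.152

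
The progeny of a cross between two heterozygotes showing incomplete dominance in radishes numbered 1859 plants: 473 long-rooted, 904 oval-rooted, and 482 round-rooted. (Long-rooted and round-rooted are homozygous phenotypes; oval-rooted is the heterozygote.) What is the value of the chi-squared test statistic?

1.486

With incomplete dominance, a heterozygote × heterozygote cross gives a 1:2:1 phenotypic ratio.
Total ratio parts = 4. Expected numbers out of 1859:
  long-rooted: 1859 × 1/4 = 464.75
  oval-rooted: 1859 × 2/4 = 929.5
  round-rooted: 1859 × 1/4 = 464.75
χ² = Σ (O − E)² / E
  long-rooted: (473 − 464.75)² / 464.75 = 0.1464
  oval-rooted: (904 − 929.5)² / 929.5 = 0.6996
  round-rooted: (482 − 464.75)² / 464.75 = 0.6403
χ² = 0.1464 + 0.6996 + 0.6403 = 1.4863 ≈ 1.486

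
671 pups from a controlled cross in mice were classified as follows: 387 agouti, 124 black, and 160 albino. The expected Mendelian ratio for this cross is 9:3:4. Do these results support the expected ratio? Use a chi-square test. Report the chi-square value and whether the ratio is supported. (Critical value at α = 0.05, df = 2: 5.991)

Under the 9:3:4 hypothesis (Σ ratio = 16, N = 671):
  agouti: 671 × 9/16 = 377.4375
  black: 671 × 3/16 = 125.8125
  albino: 671 × 4/16 = 167.75
χ² = Σ (O − E)² / E
  agouti: (387 − 377.4375)² / 377.4375 = 0.2423
  black: (124 − 125.8125)² / 125.8125 = 0.0261
  albino: (160 − 167.75)² / 167.75 = 0.3580
χ² = 0.2423 + 0.0261 + 0.3580 = 0.6264 ≈ 0.626
Degrees of freedom = 3 − 1 = 2; critical value at α = 0.05 is 5.991.
Since 0.626 < 5.991, we fail to reject the null hypothesis — the data are consistent with the 9:3:4 ratio.

0.626; consistent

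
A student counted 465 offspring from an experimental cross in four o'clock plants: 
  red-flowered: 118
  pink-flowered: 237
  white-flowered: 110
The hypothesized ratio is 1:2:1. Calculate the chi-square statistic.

Total ratio parts = 4. Expected numbers out of 465:
  red-flowered: 465 × 1/4 = 116.25
  pink-flowered: 465 × 2/4 = 232.5
  white-flowered: 465 × 1/4 = 116.25
χ² = Σ (O − E)² / E
  red-flowered: (118 − 116.25)² / 116.25 = 0.0263
  pink-flowered: (237 − 232.5)² / 232.5 = 0.0871
  white-flowered: (110 − 116.25)² / 116.25 = 0.3360
χ² = 0.0263 + 0.0871 + 0.3360 = 0.4494 ≈ 0.449

0.449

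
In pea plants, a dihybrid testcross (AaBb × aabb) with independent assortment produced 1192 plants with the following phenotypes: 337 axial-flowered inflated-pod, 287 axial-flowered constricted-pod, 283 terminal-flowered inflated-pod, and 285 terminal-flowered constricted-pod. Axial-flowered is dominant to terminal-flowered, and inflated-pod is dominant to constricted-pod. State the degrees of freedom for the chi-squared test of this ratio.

3

A dihybrid testcross with independent assortment gives a 1:1:1:1 ratio.
A goodness-of-fit test with 4 phenotype classes has df = 4 − 1 = 3.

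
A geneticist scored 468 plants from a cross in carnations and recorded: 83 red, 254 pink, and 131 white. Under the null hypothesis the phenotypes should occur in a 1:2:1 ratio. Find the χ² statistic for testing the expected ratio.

13.265

Total ratio parts = 4. Expected numbers out of 468:
  red: 468 × 1/4 = 117
  pink: 468 × 2/4 = 234
  white: 468 × 1/4 = 117
χ² = Σ (O − E)² / E
  red: (83 − 117)² / 117 = 9.8803
  pink: (254 − 234)² / 234 = 1.7094
  white: (131 − 117)² / 117 = 1.6752
χ² = 9.8803 + 1.7094 + 1.6752 = 13.2649 ≈ 13.265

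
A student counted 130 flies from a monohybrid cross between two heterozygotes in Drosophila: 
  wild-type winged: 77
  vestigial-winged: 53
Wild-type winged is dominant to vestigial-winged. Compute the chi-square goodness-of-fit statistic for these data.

For a monohybrid cross between heterozygotes with complete dominance, the expected phenotypic ratio is 3:1.
Total ratio parts = 4. Expected numbers out of 130:
  wild-type winged: 130 × 3/4 = 97.5
  vestigial-winged: 130 × 1/4 = 32.5
χ² = Σ (O − E)² / E
  wild-type winged: (77 − 97.5)² / 97.5 = 4.3103
  vestigial-winged: (53 − 32.5)² / 32.5 = 12.9308
χ² = 4.3103 + 12.9308 = 17.2411 ≈ 17.241

17.241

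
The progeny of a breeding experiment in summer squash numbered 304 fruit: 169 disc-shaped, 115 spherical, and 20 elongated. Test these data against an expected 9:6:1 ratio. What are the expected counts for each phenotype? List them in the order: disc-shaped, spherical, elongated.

171, 114, 19

Under the 9:6:1 hypothesis (Σ ratio = 16, N = 304):
  disc-shaped: 304 × 9/16 = 171
  spherical: 304 × 6/16 = 114
  elongated: 304 × 1/16 = 19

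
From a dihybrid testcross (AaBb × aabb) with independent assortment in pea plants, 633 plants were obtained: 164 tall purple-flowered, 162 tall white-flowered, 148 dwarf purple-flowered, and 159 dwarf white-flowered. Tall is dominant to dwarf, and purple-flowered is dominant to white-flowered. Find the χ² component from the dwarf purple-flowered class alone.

0.664

A dihybrid testcross with independent assortment gives a 1:1:1:1 ratio.
Under the 1:1:1:1 hypothesis (Σ ratio = 4, N = 633):
  tall purple-flowered: 633 × 1/4 = 158.25
  tall white-flowered: 633 × 1/4 = 158.25
  dwarf purple-flowered: 633 × 1/4 = 158.25
  dwarf white-flowered: 633 × 1/4 = 158.25
Contribution of dwarf purple-flowered: (148 − 158.25)² / 158.25 = 0.6639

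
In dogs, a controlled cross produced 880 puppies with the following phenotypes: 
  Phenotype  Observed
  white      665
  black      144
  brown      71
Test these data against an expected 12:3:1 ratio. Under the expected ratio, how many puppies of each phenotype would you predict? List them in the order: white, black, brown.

The 12:3:1 ratio has 16 parts, so with N = 880 the expected counts are:
  white: 880 × 12/16 = 660
  black: 880 × 3/16 = 165
  brown: 880 × 1/16 = 55

660, 165, 55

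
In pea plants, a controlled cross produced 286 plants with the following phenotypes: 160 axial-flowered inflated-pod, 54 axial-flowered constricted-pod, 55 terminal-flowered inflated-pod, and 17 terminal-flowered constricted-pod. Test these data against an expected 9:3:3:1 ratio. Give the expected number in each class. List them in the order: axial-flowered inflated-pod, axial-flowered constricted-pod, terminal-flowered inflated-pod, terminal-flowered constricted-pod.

The 9:3:3:1 ratio has 16 parts, so with N = 286 the expected counts are:
  axial-flowered inflated-pod: 286 × 9/16 = 160.875
  axial-flowered constricted-pod: 286 × 3/16 = 53.625
  terminal-flowered inflated-pod: 286 × 3/16 = 53.625
  terminal-flowered constricted-pod: 286 × 1/16 = 17.875

160.875, 53.625, 53.625, 17.875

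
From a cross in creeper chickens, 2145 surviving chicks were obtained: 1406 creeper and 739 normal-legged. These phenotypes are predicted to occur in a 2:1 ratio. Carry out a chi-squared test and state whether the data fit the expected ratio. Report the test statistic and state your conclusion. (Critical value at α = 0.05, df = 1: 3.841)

1.208; consistent

The 2:1 ratio has 3 parts, so with N = 2145 the expected counts are:
  creeper: 2145 × 2/3 = 1430
  normal-legged: 2145 × 1/3 = 715
χ² = Σ (O − E)² / E
  creeper: (1406 − 1430)² / 1430 = 0.4028
  normal-legged: (739 − 715)² / 715 = 0.8056
χ² = 0.4028 + 0.8056 = 1.2084 ≈ 1.208
Degrees of freedom = 2 − 1 = 1; critical value at α = 0.05 is 3.841.
Since 1.208 < 3.841, we fail to reject the null hypothesis — the data are consistent with the 2:1 ratio.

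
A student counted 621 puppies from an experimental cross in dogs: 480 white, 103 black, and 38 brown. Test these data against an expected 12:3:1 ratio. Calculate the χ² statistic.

2.004

Total ratio parts = 16. Expected numbers out of 621:
  white: 621 × 12/16 = 465.75
  black: 621 × 3/16 = 116.4375
  brown: 621 × 1/16 = 38.8125
χ² = Σ (O − E)² / E
  white: (480 − 465.75)² / 465.75 = 0.4360
  black: (103 − 116.4375)² / 116.4375 = 1.5508
  brown: (38 − 38.8125)² / 38.8125 = 0.0170
χ² = 0.4360 + 1.5508 + 0.0170 = 2.0038 ≈ 2.004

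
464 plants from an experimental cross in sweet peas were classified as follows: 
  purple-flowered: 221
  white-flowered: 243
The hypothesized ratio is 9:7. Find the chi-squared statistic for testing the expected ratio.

14.012

Under the 9:7 hypothesis (Σ ratio = 16, N = 464):
  purple-flowered: 464 × 9/16 = 261
  white-flowered: 464 × 7/16 = 203
χ² = Σ (O − E)² / E
  purple-flowered: (221 − 261)² / 261 = 6.1303
  white-flowered: (243 − 203)² / 203 = 7.8818
χ² = 6.1303 + 7.8818 = 14.0121 ≈ 14.012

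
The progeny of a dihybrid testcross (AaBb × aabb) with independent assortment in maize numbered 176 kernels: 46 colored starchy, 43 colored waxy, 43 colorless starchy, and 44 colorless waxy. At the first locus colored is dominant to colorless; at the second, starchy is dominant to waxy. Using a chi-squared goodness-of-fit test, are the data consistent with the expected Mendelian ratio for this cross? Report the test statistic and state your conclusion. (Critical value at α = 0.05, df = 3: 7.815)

0.136; consistent

A dihybrid testcross with independent assortment gives a 1:1:1:1 ratio.
The 1:1:1:1 ratio has 4 parts, so with N = 176 the expected counts are:
  colored starchy: 176 × 1/4 = 44
  colored waxy: 176 × 1/4 = 44
  colorless starchy: 176 × 1/4 = 44
  colorless waxy: 176 × 1/4 = 44
χ² = Σ (O − E)² / E
  colored starchy: (46 − 44)² / 44 = 0.0909
  colored waxy: (43 − 44)² / 44 = 0.0227
  colorless starchy: (43 − 44)² / 44 = 0.0227
  colorless waxy: (44 − 44)² / 44 = 0.0000
χ² = 0.0909 + 0.0227 + 0.0227 + 0.0000 = 0.1363 ≈ 0.136
Degrees of freedom = 4 − 1 = 3; critical value at α = 0.05 is 7.815.
Since 0.136 < 7.815, we fail to reject the null hypothesis — the data are consistent with the 1:1:1:1 ratio.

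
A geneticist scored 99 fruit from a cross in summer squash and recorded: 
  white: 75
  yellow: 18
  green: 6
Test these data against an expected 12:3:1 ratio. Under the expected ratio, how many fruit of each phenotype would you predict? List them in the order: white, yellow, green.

74.25, 18.5625, 6.1875

The 12:3:1 ratio has 16 parts, so with N = 99 the expected counts are:
  white: 99 × 12/16 = 74.25
  yellow: 99 × 3/16 = 18.5625
  green: 99 × 1/16 = 6.1875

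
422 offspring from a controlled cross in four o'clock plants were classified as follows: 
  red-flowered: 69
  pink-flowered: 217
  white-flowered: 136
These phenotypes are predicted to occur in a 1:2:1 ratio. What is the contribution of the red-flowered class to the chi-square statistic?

Under the 1:2:1 hypothesis (Σ ratio = 4, N = 422):
  red-flowered: 422 × 1/4 = 105.5
  pink-flowered: 422 × 2/4 = 211
  white-flowered: 422 × 1/4 = 105.5
Contribution of red-flowered: (69 − 105.5)² / 105.5 = 12.6280

12.628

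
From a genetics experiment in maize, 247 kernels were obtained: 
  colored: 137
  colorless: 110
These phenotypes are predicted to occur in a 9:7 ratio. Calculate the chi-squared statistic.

Total ratio parts = 16. Expected numbers out of 247:
  colored: 247 × 9/16 = 138.9375
  colorless: 247 × 7/16 = 108.0625
χ² = Σ (O − E)² / E
  colored: (137 − 138.9375)² / 138.9375 = 0.0270
  colorless: (110 − 108.0625)² / 108.0625 = 0.0347
χ² = 0.0270 + 0.0347 = 0.0617 ≈ 0.062

0.062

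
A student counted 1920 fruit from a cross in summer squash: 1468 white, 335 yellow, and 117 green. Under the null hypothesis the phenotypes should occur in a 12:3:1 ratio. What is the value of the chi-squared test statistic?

2.356

Total ratio parts = 16. Expected numbers out of 1920:
  white: 1920 × 12/16 = 1440
  yellow: 1920 × 3/16 = 360
  green: 1920 × 1/16 = 120
χ² = Σ (O − E)² / E
  white: (1468 − 1440)² / 1440 = 0.5444
  yellow: (335 − 360)² / 360 = 1.7361
  green: (117 − 120)² / 120 = 0.0750
χ² = 0.5444 + 1.7361 + 0.0750 = 2.3555 ≈ 2.356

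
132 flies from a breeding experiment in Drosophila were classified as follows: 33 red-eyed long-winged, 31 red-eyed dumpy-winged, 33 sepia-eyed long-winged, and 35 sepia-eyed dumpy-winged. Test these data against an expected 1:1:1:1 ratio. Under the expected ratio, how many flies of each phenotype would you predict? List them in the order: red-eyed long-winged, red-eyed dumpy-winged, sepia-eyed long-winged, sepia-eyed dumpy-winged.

33, 33, 33, 33

Under the 1:1:1:1 hypothesis (Σ ratio = 4, N = 132):
  red-eyed long-winged: 132 × 1/4 = 33
  red-eyed dumpy-winged: 132 × 1/4 = 33
  sepia-eyed long-winged: 132 × 1/4 = 33
  sepia-eyed dumpy-winged: 132 × 1/4 = 33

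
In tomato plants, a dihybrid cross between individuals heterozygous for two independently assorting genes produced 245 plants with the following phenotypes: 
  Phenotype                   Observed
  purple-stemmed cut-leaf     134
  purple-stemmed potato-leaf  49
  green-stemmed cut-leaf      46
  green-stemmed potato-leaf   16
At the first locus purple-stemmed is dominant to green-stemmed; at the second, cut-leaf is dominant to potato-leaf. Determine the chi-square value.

A dihybrid F₂ with independent assortment and complete dominance at both loci gives a 9:3:3:1 phenotypic ratio.
Total ratio parts = 16. Expected numbers out of 245:
  purple-stemmed cut-leaf: 245 × 9/16 = 137.8125
  purple-stemmed potato-leaf: 245 × 3/16 = 45.9375
  green-stemmed cut-leaf: 245 × 3/16 = 45.9375
  green-stemmed potato-leaf: 245 × 1/16 = 15.3125
χ² = Σ (O − E)² / E
  purple-stemmed cut-leaf: (134 − 137.8125)² / 137.8125 = 0.1055
  purple-stemmed potato-leaf: (49 − 45.9375)² / 45.9375 = 0.2042
  green-stemmed cut-leaf: (46 − 45.9375)² / 45.9375 = 0.0001
  green-stemmed potato-leaf: (16 − 15.3125)² / 15.3125 = 0.0309
χ² = 0.1055 + 0.2042 + 0.0001 + 0.0309 = 0.3407 ≈ 0.341

0.341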